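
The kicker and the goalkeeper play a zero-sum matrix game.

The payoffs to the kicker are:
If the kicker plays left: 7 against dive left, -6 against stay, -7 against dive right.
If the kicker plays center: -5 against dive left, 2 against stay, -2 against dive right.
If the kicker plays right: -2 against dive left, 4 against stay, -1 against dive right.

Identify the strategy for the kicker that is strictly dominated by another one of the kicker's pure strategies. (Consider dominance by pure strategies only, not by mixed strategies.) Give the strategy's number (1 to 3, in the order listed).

2

Compare center with right: -2 > -5, 4 > 2, -1 > -2.
So right strictly dominates center for the kicker; center is strictly dominated.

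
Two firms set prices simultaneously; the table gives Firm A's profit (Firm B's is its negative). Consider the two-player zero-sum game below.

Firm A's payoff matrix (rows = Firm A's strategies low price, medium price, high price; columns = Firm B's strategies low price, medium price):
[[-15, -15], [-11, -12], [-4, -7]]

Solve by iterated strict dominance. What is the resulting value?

Row medium price is strictly dominated by row high price (-4>-11, -7>-12); eliminate medium price.
Row low price is strictly dominated by row high price (-4>-15, -7>-15); eliminate low price.
Column low price is strictly dominated by medium price for Firm B (-7<-4); eliminate low price.
Only (high price, medium price) remains, with payoff -7.

-7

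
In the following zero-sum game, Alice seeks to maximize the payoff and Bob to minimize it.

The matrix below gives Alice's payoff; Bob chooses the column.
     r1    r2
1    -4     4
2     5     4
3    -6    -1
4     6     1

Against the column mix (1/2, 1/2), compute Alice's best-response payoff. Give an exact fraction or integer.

9/2

1: (-4)·(1/2) + (4)·(1/2) = 0.
2: (5)·(1/2) + (4)·(1/2) = 9/2.
3: (-6)·(1/2) + (-1)·(1/2) = -7/2.
4: (6)·(1/2) + (1)·(1/2) = 7/2.
The best pure response is 2 with expected payoff 9/2.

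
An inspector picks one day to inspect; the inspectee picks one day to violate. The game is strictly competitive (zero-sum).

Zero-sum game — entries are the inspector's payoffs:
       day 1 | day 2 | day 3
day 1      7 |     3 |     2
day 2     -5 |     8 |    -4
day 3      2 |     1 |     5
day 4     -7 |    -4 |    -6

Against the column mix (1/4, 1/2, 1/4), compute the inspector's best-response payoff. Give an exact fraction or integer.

15/4

day 1: (7)·(1/4) + (3)·(1/2) + (2)·(1/4) = 15/4.
day 2: (-5)·(1/4) + (8)·(1/2) + (-4)·(1/4) = 7/4.
day 3: (2)·(1/4) + (1)·(1/2) + (5)·(1/4) = 9/4.
day 4: (-7)·(1/4) + (-4)·(1/2) + (-6)·(1/4) = -21/4.
The best pure response is day 1 with expected payoff 15/4.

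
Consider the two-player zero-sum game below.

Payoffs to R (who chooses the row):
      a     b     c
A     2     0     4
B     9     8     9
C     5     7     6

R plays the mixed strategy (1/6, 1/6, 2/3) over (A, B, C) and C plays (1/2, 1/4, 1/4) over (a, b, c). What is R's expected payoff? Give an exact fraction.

45/8

Against (1/2, 1/4, 1/4), each row's expected payoff is A: 2; B: 35/4; C: 23/4.
Taking the (1/6, 1/6, 2/3)-weighted average: (1/6)·(2) + (1/6)·(35/4) + (2/3)·(23/4) = 45/8.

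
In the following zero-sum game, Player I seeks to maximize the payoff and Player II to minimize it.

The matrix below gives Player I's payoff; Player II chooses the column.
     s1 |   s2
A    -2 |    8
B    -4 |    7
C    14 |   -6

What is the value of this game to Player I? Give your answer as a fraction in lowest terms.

Row B is strictly dominated by row A, so Player I never plays it.
The remaining 2×2 game on (A, C) × (s1, s2) has no saddle point. Let Player I play A with probability p; indifference gives −2p + 14(1−p) = 8p − 6(1−p), so p = 2/3.
Similarly Player II's optimal q on s1 is 7/15, and the value is -2·(7/15) + (8)·(8/15) = 10/3.

10/3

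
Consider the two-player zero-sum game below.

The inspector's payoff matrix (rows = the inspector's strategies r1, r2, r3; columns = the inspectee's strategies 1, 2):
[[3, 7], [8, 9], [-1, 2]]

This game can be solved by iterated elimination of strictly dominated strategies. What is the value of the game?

8

Column 2 is strictly dominated by 1 for the inspectee (3<7, 8<9, -1<2); eliminate 2.
Row r3 is strictly dominated by row r1 (3>-1); eliminate r3.
Row r1 is strictly dominated by row r2 (8>3); eliminate r1.
Only (r2, 1) remains, with payoff 8.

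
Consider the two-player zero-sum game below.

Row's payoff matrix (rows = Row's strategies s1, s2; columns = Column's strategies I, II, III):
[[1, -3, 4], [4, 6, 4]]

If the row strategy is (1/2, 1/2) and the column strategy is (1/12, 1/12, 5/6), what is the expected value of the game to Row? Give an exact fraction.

Against (1/12, 1/12, 5/6), each row's expected payoff is s1: 19/6; s2: 25/6.
Taking the (1/2, 1/2)-weighted average: (1/2)·(19/6) + (1/2)·(25/6) = 11/3.

11/3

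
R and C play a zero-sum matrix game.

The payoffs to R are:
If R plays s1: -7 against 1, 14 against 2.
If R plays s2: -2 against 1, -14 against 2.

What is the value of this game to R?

-42/11

Row minima are -7 and -14, so R's maximin is -7; column maxima are -2 and 14, so C's minimax is -2. These differ, so the equilibrium is in mixed strategies.
Let R play s1 with probability p. C is indifferent when −7p − 2(1−p) = 14p − 14(1−p), giving p = 4/11.
Let C play 1 with probability q. R is indifferent when −7q + 14(1−q) = −2q − 14(1−q), giving q = 28/33.
The value is -7·(28/33) + (14)·(5/33) = -42/11.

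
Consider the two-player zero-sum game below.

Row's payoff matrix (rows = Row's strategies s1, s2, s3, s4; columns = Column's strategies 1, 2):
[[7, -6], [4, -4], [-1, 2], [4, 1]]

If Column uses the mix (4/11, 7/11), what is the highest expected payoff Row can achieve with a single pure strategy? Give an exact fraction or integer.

s1: (7)·(4/11) + (-6)·(7/11) = -14/11.
s2: (4)·(4/11) + (-4)·(7/11) = -12/11.
s3: (-1)·(4/11) + (2)·(7/11) = 10/11.
s4: (4)·(4/11) + (1)·(7/11) = 23/11.
The best pure response is s4 with expected payoff 23/11.

23/11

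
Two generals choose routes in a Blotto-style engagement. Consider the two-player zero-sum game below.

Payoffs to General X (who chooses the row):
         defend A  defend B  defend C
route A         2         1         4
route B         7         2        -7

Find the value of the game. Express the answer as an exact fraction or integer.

5/4

Column defend A is strictly dominated by defend B for General Y (it gives General X more in every row).
The remaining 2×2 game on (route A, route B) × (defend B, defend C) has no saddle point. Let General X play route A with probability p; indifference gives p + 2(1−p) = 4p − 7(1−p), so p = 3/4.
Similarly General Y's optimal q on defend B is 11/12, and the value is 1·(11/12) + (4)·(1/12) = 5/4.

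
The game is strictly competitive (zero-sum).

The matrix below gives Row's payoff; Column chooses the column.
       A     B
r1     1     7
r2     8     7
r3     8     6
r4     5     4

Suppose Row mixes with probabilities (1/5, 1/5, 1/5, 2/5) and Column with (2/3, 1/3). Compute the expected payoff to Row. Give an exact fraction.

82/15

Against (2/3, 1/3), each row's expected payoff is r1: 3; r2: 23/3; r3: 22/3; r4: 14/3.
Taking the (1/5, 1/5, 1/5, 2/5)-weighted average: (1/5)·(3) + (1/5)·(23/3) + (1/5)·(22/3) + (2/5)·(14/3) = 82/15.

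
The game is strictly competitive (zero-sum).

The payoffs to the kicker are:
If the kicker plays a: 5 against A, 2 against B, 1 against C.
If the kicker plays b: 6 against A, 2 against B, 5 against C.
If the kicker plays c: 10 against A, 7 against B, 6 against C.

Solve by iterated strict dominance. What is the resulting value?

6

Column A is strictly dominated by B for the goalkeeper (2<5, 2<6, 7<10); eliminate A.
Row b is strictly dominated by row c (7>2, 6>5); eliminate b.
Column B is strictly dominated by C for the goalkeeper (1<2, 6<7); eliminate B.
Row a is strictly dominated by row c (6>1); eliminate a.
Only (c, C) remains, with payoff 6.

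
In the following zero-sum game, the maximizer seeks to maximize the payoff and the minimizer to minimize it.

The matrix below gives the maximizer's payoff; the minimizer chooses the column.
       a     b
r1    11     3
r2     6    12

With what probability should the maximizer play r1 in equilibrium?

3/7

Row minima are 3 and 6, so the maximizer's maximin is 6; column maxima are 11 and 12, so the minimizer's minimax is 11. These differ, so the equilibrium is in mixed strategies.
Let the maximizer play r1 with probability p. The minimizer is indifferent when 11p + 6(1−p) = 3p + 12(1−p), giving p = 3/7.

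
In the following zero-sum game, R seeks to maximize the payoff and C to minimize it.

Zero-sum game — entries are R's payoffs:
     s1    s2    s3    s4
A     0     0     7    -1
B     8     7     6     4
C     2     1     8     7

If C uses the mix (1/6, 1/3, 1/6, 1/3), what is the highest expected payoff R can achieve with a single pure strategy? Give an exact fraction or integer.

6

A: (0)·(1/6) + (0)·(1/3) + (7)·(1/6) + (-1)·(1/3) = 5/6.
B: (8)·(1/6) + (7)·(1/3) + (6)·(1/6) + (4)·(1/3) = 6.
C: (2)·(1/6) + (1)·(1/3) + (8)·(1/6) + (7)·(1/3) = 13/3.
The best pure response is B with expected payoff 6.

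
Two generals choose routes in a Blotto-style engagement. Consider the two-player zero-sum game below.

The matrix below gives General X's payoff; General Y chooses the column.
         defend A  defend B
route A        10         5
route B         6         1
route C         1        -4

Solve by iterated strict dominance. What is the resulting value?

5

Row route B is strictly dominated by row route A (10>6, 5>1); eliminate route B.
Row route C is strictly dominated by row route A (10>1, 5>-4); eliminate route C.
Column defend A is strictly dominated by defend B for General Y (5<10); eliminate defend A.
Only (route A, defend B) remains, with payoff 5.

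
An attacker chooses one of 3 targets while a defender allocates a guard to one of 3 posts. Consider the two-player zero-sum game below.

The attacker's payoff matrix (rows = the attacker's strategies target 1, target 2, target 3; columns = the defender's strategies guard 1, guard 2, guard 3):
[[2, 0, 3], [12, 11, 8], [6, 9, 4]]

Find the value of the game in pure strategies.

Row minima: 0, 8, 4 → the attacker's maximin is 8.
Column maxima: 12, 11, 8 → the defender's minimax is 8.
They coincide at (target 2, guard 3), so the value is 8.

8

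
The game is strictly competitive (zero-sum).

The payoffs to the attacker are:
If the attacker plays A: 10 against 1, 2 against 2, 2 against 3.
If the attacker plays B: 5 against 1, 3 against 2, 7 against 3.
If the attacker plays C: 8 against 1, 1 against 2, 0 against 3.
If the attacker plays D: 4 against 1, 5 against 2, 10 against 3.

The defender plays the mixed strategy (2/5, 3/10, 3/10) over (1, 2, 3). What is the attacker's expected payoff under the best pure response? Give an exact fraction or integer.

A: (10)·(2/5) + (2)·(3/10) + (2)·(3/10) = 26/5.
B: (5)·(2/5) + (3)·(3/10) + (7)·(3/10) = 5.
C: (8)·(2/5) + (1)·(3/10) + (0)·(3/10) = 7/2.
D: (4)·(2/5) + (5)·(3/10) + (10)·(3/10) = 61/10.
The best pure response is D with expected payoff 61/10.

61/10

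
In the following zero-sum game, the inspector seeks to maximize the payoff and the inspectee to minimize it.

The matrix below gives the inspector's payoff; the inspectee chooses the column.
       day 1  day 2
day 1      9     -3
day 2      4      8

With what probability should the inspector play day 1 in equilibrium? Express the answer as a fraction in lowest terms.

1/4

Row minima are -3 and 4, so the inspector's maximin is 4; column maxima are 9 and 8, so the inspectee's minimax is 8. These differ, so the equilibrium is in mixed strategies.
Let the inspector play day 1 with probability p. The inspectee is indifferent when 9p + 4(1−p) = −3p + 8(1−p), giving p = 1/4.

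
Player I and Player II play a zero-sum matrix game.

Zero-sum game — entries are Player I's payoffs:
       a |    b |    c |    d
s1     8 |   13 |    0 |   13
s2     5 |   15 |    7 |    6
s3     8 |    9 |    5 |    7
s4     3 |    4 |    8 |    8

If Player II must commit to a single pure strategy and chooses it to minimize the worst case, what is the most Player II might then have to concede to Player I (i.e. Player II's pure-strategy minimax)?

8

The worst case (largest entry) in each column is a: 8, b: 15, c: 8, d: 13.
The best (smallest) of these is 8.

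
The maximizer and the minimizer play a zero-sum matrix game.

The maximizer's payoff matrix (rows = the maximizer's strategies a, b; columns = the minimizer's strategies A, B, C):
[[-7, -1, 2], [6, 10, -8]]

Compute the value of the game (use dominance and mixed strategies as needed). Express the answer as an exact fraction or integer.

Column B is strictly dominated by A for the minimizer (it gives the maximizer more in every row).
The remaining 2×2 game on (a, b) × (A, C) has no saddle point. Let the maximizer play a with probability p; indifference gives −7p + 6(1−p) = 2p − 8(1−p), so p = 14/23.
Similarly the minimizer's optimal q on A is 10/23, and the value is -7·(10/23) + (2)·(13/23) = -44/23.

-44/23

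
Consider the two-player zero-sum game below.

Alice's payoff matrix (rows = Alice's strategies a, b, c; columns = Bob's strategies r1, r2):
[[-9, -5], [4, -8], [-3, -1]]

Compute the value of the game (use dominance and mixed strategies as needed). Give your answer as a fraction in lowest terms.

-2

Row a is strictly dominated by row c, so Alice never plays it.
The remaining 2×2 game on (b, c) × (r1, r2) has no saddle point. Let Alice play b with probability p; indifference gives 4p − 3(1−p) = −8p − (1−p), so p = 1/7.
Similarly Bob's optimal q on r1 is 1/2, and the value is 4·(1/2) + (-8)·(1/2) = -2.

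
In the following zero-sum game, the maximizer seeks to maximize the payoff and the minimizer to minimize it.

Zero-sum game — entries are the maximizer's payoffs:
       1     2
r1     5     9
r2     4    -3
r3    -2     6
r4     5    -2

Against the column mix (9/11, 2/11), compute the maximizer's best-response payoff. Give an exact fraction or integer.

63/11

r1: (5)·(9/11) + (9)·(2/11) = 63/11.
r2: (4)·(9/11) + (-3)·(2/11) = 30/11.
r3: (-2)·(9/11) + (6)·(2/11) = -6/11.
r4: (5)·(9/11) + (-2)·(2/11) = 41/11.
The best pure response is r1 with expected payoff 63/11.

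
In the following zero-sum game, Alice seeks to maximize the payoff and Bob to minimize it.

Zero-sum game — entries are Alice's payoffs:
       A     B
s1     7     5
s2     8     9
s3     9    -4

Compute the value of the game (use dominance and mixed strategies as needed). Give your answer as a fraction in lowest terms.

Row s1 is strictly dominated by row s2, so Alice never plays it.
The remaining 2×2 game on (s2, s3) × (A, B) has no saddle point. Let Alice play s2 with probability p; indifference gives 8p + 9(1−p) = 9p − 4(1−p), so p = 13/14.
Similarly Bob's optimal q on A is 13/14, and the value is 8·(13/14) + (9)·(1/14) = 113/14.

113/14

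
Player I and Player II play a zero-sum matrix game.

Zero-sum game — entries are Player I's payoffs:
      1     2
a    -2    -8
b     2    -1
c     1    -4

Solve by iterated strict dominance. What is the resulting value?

-1

Row a is strictly dominated by row b (2>-2, -1>-8); eliminate a.
Row c is strictly dominated by row b (2>1, -1>-4); eliminate c.
Column 1 is strictly dominated by 2 for Player II (-1<2); eliminate 1.
Only (b, 2) remains, with payoff -1.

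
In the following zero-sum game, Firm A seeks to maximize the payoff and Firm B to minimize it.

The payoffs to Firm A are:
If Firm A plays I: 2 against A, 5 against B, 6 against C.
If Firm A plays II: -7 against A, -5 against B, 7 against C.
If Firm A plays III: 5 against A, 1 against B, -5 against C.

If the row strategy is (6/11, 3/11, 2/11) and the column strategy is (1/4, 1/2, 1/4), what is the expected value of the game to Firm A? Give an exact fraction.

Against (1/4, 1/2, 1/4), each row's expected payoff is I: 9/2; II: -5/2; III: 1/2.
Taking the (6/11, 3/11, 2/11)-weighted average: (6/11)·(9/2) + (3/11)·(-5/2) + (2/11)·(1/2) = 41/22.

41/22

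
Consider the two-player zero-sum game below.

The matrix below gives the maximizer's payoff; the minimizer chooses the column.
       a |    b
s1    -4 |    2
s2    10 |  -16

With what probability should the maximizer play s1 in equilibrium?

Row minima are -4 and -16, so the maximizer's maximin is -4; column maxima are 10 and 2, so the minimizer's minimax is 2. These differ, so the equilibrium is in mixed strategies.
Let the maximizer play s1 with probability p. The minimizer is indifferent when −4p + 10(1−p) = 2p − 16(1−p), giving p = 13/16.

13/16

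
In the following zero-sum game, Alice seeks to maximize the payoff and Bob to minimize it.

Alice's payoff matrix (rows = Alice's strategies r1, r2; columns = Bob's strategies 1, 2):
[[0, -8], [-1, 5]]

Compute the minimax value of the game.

Row minima are -8 and -1, so Alice's maximin is -1; column maxima are 0 and 5, so Bob's minimax is 0. These differ, so the equilibrium is in mixed strategies.
Let Alice play r1 with probability p. Bob is indifferent when −(1−p) = −8p + 5(1−p), giving p = 3/7.
Let Bob play 1 with probability q. Alice is indifferent when −8(1−q) = −q + 5(1−q), giving q = 13/14.
The value is 0·(13/14) + (-8)·(1/14) = -4/7.

-4/7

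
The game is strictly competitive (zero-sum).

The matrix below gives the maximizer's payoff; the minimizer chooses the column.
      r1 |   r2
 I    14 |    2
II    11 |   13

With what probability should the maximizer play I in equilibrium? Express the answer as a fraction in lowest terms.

1/7

Row minima are 2 and 11, so the maximizer's maximin is 11; column maxima are 14 and 13, so the minimizer's minimax is 13. These differ, so the equilibrium is in mixed strategies.
Let the maximizer play I with probability p. The minimizer is indifferent when 14p + 11(1−p) = 2p + 13(1−p), giving p = 1/7.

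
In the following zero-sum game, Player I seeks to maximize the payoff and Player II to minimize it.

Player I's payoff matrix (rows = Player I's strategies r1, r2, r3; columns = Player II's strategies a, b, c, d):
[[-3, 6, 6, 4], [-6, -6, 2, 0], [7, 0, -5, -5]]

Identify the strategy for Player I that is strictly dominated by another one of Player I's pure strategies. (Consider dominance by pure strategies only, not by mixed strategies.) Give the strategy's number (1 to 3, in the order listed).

Compare r2 with r1: -3 > -6, 6 > -6, 6 > 2, 4 > 0.
So r1 strictly dominates r2 for Player I; r2 is strictly dominated.

2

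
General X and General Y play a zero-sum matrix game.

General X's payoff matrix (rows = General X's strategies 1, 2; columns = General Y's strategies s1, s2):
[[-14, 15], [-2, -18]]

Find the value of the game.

-94/15

Row minima are -14 and -18, so General X's maximin is -14; column maxima are -2 and 15, so General Y's minimax is -2. These differ, so the equilibrium is in mixed strategies.
Let General X play 1 with probability p. General Y is indifferent when −14p − 2(1−p) = 15p − 18(1−p), giving p = 16/45.
Let General Y play s1 with probability q. General X is indifferent when −14q + 15(1−q) = −2q − 18(1−q), giving q = 11/15.
The value is -14·(11/15) + (15)·(4/15) = -94/15.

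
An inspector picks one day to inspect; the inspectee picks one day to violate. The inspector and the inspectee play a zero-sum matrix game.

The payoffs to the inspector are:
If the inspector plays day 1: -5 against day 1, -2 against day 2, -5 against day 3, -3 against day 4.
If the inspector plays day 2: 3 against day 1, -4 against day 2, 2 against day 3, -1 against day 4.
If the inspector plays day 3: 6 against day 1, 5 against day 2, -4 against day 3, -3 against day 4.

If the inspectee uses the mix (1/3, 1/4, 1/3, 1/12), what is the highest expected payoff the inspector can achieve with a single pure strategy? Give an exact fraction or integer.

day 1: (-5)·(1/3) + (-2)·(1/4) + (-5)·(1/3) + (-3)·(1/12) = -49/12.
day 2: (3)·(1/3) + (-4)·(1/4) + (2)·(1/3) + (-1)·(1/12) = 7/12.
day 3: (6)·(1/3) + (5)·(1/4) + (-4)·(1/3) + (-3)·(1/12) = 5/3.
The best pure response is day 3 with expected payoff 5/3.

5/3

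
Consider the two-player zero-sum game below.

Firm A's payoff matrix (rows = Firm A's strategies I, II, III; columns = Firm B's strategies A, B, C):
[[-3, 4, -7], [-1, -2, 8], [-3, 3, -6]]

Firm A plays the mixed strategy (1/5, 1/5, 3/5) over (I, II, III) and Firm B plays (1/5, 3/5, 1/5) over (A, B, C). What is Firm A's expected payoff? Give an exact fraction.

Against (1/5, 3/5, 1/5), each row's expected payoff is I: 2/5; II: 1/5; III: 0.
Taking the (1/5, 1/5, 3/5)-weighted average: (1/5)·(2/5) + (1/5)·(1/5) + (3/5)·(0) = 3/25.

3/25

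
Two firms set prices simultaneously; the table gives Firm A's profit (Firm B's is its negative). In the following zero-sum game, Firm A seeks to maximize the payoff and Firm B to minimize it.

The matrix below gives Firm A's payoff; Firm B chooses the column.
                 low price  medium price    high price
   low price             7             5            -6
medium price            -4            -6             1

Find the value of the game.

Column low price is strictly dominated by medium price for Firm B (it gives Firm A more in every row).
The remaining 2×2 game on (low price, medium price) × (medium price, high price) has no saddle point. Let Firm A play low price with probability p; indifference gives 5p − 6(1−p) = −6p + (1−p), so p = 7/18.
Similarly Firm B's optimal q on medium price is 7/18, and the value is 5·(7/18) + (-6)·(11/18) = -31/18.

-31/18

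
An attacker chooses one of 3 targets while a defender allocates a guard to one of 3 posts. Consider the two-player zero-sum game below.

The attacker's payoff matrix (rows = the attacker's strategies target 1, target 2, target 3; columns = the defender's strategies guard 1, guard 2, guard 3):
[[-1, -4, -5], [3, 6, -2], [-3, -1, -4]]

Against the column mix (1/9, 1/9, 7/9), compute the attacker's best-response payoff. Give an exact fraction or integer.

-5/9

target 1: (-1)·(1/9) + (-4)·(1/9) + (-5)·(7/9) = -40/9.
target 2: (3)·(1/9) + (6)·(1/9) + (-2)·(7/9) = -5/9.
target 3: (-3)·(1/9) + (-1)·(1/9) + (-4)·(7/9) = -32/9.
The best pure response is target 2 with expected payoff -5/9.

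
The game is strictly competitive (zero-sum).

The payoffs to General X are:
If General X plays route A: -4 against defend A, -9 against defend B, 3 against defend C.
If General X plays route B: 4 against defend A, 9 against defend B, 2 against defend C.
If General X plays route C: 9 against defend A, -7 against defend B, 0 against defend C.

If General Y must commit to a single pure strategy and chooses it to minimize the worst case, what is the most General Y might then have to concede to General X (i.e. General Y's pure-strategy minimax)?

The worst case (largest entry) in each column is defend A: 9, defend B: 9, defend C: 3.
The best (smallest) of these is 3.

3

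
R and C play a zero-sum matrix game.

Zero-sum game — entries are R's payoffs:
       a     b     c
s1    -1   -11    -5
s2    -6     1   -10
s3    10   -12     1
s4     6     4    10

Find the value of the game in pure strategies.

4

Row minima: -11, -10, -12, 4 → R's maximin is 4.
Column maxima: 10, 4, 10 → C's minimax is 4.
They coincide at (s4, b), so the value is 4.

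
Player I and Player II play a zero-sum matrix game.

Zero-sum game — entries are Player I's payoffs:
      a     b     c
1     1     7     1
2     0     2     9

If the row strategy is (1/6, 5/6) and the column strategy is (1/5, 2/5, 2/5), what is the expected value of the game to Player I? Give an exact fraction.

Against (1/5, 2/5, 2/5), each row's expected payoff is 1: 17/5; 2: 22/5.
Taking the (1/6, 5/6)-weighted average: (1/6)·(17/5) + (5/6)·(22/5) = 127/30.

127/30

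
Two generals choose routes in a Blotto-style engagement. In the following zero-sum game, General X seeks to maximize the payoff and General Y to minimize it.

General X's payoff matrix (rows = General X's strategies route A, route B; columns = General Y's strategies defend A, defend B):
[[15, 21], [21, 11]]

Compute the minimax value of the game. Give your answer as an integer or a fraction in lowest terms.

69/4

Row minima are 15 and 11, so General X's maximin is 15; column maxima are 21 and 21, so General Y's minimax is 21. These differ, so the equilibrium is in mixed strategies.
Let General X play route A with probability p. General Y is indifferent when 15p + 21(1−p) = 21p + 11(1−p), giving p = 5/8.
Let General Y play defend A with probability q. General X is indifferent when 15q + 21(1−q) = 21q + 11(1−q), giving q = 5/8.
The value is 15·(5/8) + (21)·(3/8) = 69/4.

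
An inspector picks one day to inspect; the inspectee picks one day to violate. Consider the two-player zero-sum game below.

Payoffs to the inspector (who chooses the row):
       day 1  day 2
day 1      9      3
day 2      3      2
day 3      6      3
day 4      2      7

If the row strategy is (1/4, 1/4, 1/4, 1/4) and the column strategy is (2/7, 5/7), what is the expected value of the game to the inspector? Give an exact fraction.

115/28

Against (2/7, 5/7), each row's expected payoff is day 1: 33/7; day 2: 16/7; day 3: 27/7; day 4: 39/7.
Taking the (1/4, 1/4, 1/4, 1/4)-weighted average: (1/4)·(33/7) + (1/4)·(16/7) + (1/4)·(27/7) + (1/4)·(39/7) = 115/28.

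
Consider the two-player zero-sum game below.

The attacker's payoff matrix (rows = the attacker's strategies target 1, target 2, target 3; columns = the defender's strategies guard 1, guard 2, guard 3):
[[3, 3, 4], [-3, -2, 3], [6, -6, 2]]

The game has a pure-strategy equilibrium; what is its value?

Row minima: 3, -3, -6 → the attacker's maximin is 3.
Column maxima: 6, 3, 4 → the defender's minimax is 3.
They coincide at (target 1, guard 2), so the value is 3.

3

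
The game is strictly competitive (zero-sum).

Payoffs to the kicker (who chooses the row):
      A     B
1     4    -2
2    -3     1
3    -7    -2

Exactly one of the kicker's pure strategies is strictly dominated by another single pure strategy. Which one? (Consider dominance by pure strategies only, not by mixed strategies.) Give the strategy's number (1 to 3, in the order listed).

Compare 3 with 2: -3 > -7, 1 > -2.
So 2 strictly dominates 3 for the kicker; 3 is strictly dominated.

3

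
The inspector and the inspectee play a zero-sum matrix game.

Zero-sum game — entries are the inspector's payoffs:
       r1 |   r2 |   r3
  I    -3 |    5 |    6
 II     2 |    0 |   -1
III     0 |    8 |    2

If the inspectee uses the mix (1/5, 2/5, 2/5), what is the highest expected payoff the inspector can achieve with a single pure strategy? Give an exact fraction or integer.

4

I: (-3)·(1/5) + (5)·(2/5) + (6)·(2/5) = 19/5.
II: (2)·(1/5) + (0)·(2/5) + (-1)·(2/5) = 0.
III: (0)·(1/5) + (8)·(2/5) + (2)·(2/5) = 4.
The best pure response is III with expected payoff 4.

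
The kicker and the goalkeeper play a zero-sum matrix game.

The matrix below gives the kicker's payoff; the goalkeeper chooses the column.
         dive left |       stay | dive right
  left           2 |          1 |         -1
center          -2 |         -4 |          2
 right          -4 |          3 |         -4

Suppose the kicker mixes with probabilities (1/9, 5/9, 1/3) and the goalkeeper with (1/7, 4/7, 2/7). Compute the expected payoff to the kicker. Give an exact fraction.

Against (1/7, 4/7, 2/7), each row's expected payoff is left: 4/7; center: -2; right: 0.
Taking the (1/9, 5/9, 1/3)-weighted average: (1/9)·(4/7) + (5/9)·(-2) + (1/3)·(0) = -22/21.

-22/21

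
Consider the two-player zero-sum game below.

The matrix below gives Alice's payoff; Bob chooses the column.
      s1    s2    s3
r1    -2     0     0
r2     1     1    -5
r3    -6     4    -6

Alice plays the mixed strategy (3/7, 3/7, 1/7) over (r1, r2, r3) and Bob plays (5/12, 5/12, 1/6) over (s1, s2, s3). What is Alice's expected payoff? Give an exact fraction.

Against (5/12, 5/12, 1/6), each row's expected payoff is r1: -5/6; r2: 0; r3: -11/6.
Taking the (3/7, 3/7, 1/7)-weighted average: (3/7)·(-5/6) + (3/7)·(0) + (1/7)·(-11/6) = -13/21.

-13/21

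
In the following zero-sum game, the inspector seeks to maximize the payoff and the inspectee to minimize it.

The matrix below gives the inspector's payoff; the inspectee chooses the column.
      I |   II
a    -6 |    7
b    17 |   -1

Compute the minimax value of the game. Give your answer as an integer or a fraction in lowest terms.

Row minima are -6 and -1, so the inspector's maximin is -1; column maxima are 17 and 7, so the inspectee's minimax is 7. These differ, so the equilibrium is in mixed strategies.
Let the inspector play a with probability p. The inspectee is indifferent when −6p + 17(1−p) = 7p − (1−p), giving p = 18/31.
Let the inspectee play I with probability q. The inspector is indifferent when −6q + 7(1−q) = 17q − (1−q), giving q = 8/31.
The value is -6·(8/31) + (7)·(23/31) = 113/31.

113/31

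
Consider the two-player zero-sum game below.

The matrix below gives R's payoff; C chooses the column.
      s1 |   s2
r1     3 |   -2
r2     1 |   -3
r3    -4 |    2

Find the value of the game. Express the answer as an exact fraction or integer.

Row r2 is strictly dominated by row r1, so R never plays it.
The remaining 2×2 game on (r1, r3) × (s1, s2) has no saddle point. Let R play r1 with probability p; indifference gives 3p − 4(1−p) = −2p + 2(1−p), so p = 6/11.
Similarly C's optimal q on s1 is 4/11, and the value is 3·(4/11) + (-2)·(7/11) = -2/11.

-2/11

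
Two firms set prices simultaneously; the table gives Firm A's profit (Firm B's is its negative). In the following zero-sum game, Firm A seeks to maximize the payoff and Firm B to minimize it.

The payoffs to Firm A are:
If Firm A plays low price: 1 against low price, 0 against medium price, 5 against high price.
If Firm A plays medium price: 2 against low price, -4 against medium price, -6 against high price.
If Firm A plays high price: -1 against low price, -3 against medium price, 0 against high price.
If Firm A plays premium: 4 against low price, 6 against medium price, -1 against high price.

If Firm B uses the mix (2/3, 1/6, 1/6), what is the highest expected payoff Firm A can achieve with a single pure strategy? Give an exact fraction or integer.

low price: (1)·(2/3) + (0)·(1/6) + (5)·(1/6) = 3/2.
medium price: (2)·(2/3) + (-4)·(1/6) + (-6)·(1/6) = -1/3.
high price: (-1)·(2/3) + (-3)·(1/6) + (0)·(1/6) = -7/6.
premium: (4)·(2/3) + (6)·(1/6) + (-1)·(1/6) = 7/2.
The best pure response is premium with expected payoff 7/2.

7/2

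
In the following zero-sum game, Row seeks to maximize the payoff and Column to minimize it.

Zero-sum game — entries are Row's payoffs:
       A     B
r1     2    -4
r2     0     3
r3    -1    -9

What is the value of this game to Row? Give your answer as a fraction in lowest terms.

Row r3 is strictly dominated by row r1, so Row never plays it.
The remaining 2×2 game on (r1, r2) × (A, B) has no saddle point. Let Row play r1 with probability p; indifference gives 2p = −4p + 3(1−p), so p = 1/3.
Similarly Column's optimal q on A is 7/9, and the value is 2·(7/9) + (-4)·(2/9) = 2/3.

2/3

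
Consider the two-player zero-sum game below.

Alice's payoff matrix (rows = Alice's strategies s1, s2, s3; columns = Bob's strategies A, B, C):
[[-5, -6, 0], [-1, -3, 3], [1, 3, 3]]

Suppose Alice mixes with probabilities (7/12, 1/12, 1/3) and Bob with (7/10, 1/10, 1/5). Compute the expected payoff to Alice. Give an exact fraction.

Against (7/10, 1/10, 1/5), each row's expected payoff is s1: -41/10; s2: -2/5; s3: 8/5.
Taking the (7/12, 1/12, 1/3)-weighted average: (7/12)·(-41/10) + (1/12)·(-2/5) + (1/3)·(8/5) = -227/120.

-227/120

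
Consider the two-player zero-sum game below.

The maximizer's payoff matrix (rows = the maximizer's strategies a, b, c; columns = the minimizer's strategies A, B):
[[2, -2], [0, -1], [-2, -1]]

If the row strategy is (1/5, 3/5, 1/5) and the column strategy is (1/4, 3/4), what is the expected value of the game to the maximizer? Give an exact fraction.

-9/10

Against (1/4, 3/4), each row's expected payoff is a: -1; b: -3/4; c: -5/4.
Taking the (1/5, 3/5, 1/5)-weighted average: (1/5)·(-1) + (3/5)·(-3/4) + (1/5)·(-5/4) = -9/10.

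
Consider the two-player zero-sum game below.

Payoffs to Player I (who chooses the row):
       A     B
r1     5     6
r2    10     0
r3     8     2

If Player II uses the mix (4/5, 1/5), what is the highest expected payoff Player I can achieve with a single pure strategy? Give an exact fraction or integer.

8

r1: (5)·(4/5) + (6)·(1/5) = 26/5.
r2: (10)·(4/5) + (0)·(1/5) = 8.
r3: (8)·(4/5) + (2)·(1/5) = 34/5.
The best pure response is r2 with expected payoff 8.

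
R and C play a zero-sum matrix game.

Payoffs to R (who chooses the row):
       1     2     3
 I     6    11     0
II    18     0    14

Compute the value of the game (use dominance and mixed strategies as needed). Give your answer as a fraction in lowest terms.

154/25

Column 1 is strictly dominated by 3 for C (it gives R more in every row).
The remaining 2×2 game on (I, II) × (2, 3) has no saddle point. Let R play I with probability p; indifference gives 11p = 14(1−p), so p = 14/25.
Similarly C's optimal q on 2 is 14/25, and the value is 11·(14/25) + (0)·(11/25) = 154/25.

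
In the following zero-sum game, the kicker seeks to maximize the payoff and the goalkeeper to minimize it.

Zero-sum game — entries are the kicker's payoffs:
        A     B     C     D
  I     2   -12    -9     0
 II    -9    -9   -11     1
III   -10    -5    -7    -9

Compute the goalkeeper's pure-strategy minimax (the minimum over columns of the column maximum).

-7

The worst case (largest entry) in each column is A: 2, B: -5, C: -7, D: 1.
The best (smallest) of these is -7.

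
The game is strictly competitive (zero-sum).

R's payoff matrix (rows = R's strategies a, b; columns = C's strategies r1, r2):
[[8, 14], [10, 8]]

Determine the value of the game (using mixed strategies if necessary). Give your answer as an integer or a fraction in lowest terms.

Row minima are 8 and 8, so R's maximin is 8; column maxima are 10 and 14, so C's minimax is 10. These differ, so the equilibrium is in mixed strategies.
Let R play a with probability p. C is indifferent when 8p + 10(1−p) = 14p + 8(1−p), giving p = 1/4.
Let C play r1 with probability q. R is indifferent when 8q + 14(1−q) = 10q + 8(1−q), giving q = 3/4.
The value is 8·(3/4) + (14)·(1/4) = 19/2.

19/2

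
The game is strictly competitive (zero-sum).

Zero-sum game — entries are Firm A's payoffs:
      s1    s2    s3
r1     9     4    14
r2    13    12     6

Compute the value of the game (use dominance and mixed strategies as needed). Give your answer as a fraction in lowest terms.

9

Column s1 is strictly dominated by s2 for Firm B (it gives Firm A more in every row).
The remaining 2×2 game on (r1, r2) × (s2, s3) has no saddle point. Let Firm A play r1 with probability p; indifference gives 4p + 12(1−p) = 14p + 6(1−p), so p = 3/8.
Similarly Firm B's optimal q on s2 is 1/2, and the value is 4·(1/2) + (14)·(1/2) = 9.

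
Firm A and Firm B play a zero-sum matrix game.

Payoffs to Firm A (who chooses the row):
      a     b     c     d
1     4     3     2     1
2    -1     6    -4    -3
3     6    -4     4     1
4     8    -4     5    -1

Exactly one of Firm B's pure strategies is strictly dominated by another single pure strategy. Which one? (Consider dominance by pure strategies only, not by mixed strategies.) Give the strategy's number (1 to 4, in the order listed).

Firm B prefers columns that give Firm A less. Compare a with c: 2 < 4, -4 < -1, 4 < 6, 5 < 8.
So c strictly dominates a for Firm B; a is strictly dominated.

1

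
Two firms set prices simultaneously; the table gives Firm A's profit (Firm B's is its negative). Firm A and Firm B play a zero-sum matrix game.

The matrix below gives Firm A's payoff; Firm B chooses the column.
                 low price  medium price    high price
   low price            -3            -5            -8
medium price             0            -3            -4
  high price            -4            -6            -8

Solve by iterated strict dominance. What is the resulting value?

-4

Row high price is strictly dominated by row medium price (0>-4, -3>-6, -4>-8); eliminate high price.
Column medium price is strictly dominated by high price for Firm B (-8<-5, -4<-3); eliminate medium price.
Column low price is strictly dominated by high price for Firm B (-8<-3, -4<0); eliminate low price.
Row low price is strictly dominated by row medium price (-4>-8); eliminate low price.
Only (medium price, high price) remains, with payoff -4.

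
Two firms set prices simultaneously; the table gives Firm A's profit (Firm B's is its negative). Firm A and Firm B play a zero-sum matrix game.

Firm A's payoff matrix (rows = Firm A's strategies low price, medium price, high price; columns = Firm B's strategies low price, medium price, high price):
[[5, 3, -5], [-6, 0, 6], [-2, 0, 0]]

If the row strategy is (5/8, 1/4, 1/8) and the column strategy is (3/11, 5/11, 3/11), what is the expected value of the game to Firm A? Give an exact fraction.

69/88

Against (3/11, 5/11, 3/11), each row's expected payoff is low price: 15/11; medium price: 0; high price: -6/11.
Taking the (5/8, 1/4, 1/8)-weighted average: (5/8)·(15/11) + (1/4)·(0) + (1/8)·(-6/11) = 69/88.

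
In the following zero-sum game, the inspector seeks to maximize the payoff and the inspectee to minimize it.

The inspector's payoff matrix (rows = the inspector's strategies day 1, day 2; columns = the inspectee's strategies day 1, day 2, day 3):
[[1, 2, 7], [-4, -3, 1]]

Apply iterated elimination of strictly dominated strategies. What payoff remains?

Row day 2 is strictly dominated by row day 1 (1>-4, 2>-3, 7>1); eliminate day 2.
Column day 3 is strictly dominated by day 1 for the inspectee (1<7); eliminate day 3.
Column day 2 is strictly dominated by day 1 for the inspectee (1<2); eliminate day 2.
Only (day 1, day 1) remains, with payoff 1.

1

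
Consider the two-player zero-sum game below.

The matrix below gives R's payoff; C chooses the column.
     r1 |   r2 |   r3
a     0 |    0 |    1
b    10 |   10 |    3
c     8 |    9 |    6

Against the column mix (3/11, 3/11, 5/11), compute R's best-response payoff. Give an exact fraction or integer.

a: (0)·(3/11) + (0)·(3/11) + (1)·(5/11) = 5/11.
b: (10)·(3/11) + (10)·(3/11) + (3)·(5/11) = 75/11.
c: (8)·(3/11) + (9)·(3/11) + (6)·(5/11) = 81/11.
The best pure response is c with expected payoff 81/11.

81/11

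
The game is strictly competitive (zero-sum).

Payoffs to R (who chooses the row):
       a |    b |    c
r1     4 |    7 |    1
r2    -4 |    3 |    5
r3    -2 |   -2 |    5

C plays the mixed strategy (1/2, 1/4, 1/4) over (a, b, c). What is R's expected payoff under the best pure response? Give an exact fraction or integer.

r1: (4)·(1/2) + (7)·(1/4) + (1)·(1/4) = 4.
r2: (-4)·(1/2) + (3)·(1/4) + (5)·(1/4) = 0.
r3: (-2)·(1/2) + (-2)·(1/4) + (5)·(1/4) = -1/4.
The best pure response is r1 with expected payoff 4.

4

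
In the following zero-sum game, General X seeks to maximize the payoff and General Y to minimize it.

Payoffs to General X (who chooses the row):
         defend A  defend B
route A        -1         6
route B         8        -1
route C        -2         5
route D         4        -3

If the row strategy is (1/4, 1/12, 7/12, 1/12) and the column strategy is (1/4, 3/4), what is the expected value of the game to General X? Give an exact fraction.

Against (1/4, 3/4), each row's expected payoff is route A: 17/4; route B: 5/4; route C: 13/4; route D: -5/4.
Taking the (1/4, 1/12, 7/12, 1/12)-weighted average: (1/4)·(17/4) + (1/12)·(5/4) + (7/12)·(13/4) + (1/12)·(-5/4) = 71/24.

71/24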